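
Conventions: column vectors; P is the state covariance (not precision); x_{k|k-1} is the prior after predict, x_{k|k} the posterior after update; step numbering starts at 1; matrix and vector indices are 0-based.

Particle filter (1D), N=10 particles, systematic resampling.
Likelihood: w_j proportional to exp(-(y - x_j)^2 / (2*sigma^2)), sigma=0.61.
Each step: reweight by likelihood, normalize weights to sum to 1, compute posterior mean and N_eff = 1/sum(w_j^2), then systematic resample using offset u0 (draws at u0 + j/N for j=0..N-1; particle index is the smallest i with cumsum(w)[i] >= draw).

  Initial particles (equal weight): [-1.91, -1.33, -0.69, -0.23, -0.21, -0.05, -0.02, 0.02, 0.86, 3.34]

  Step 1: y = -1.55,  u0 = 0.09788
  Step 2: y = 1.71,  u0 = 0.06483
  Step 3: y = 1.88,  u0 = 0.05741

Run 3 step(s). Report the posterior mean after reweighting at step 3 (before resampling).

step 1: w=[0.3413, 0.3807, 0.1504, 0.0391, 0.0364, 0.0198, 0.0175, 0.0148, 0.0002, 0.0000]  mean=-1.2794  Neff=3.4751  idx=[0, 0, 0, 1, 1, 1, 1, 2, 3, 7]
step 2: w=[0.0000, 0.0000, 0.0000, 0.0001, 0.0001, 0.0001, 0.0001, 0.0153, 0.2244, 0.7597]  mean=-0.0478  Neff=1.5931  idx=[8, 8, 9, 9, 9, 9, 9, 9, 9, 9]
step 3: w=[0.0309, 0.0309, 0.1173, 0.1173, 0.1173, 0.1173, 0.1173, 0.1173, 0.1173, 0.1173]  mean=0.0045  Neff=8.9337  idx=[1, 2, 3, 4, 5, 6, 7, 7, 8, 9]

post_mean = 0.0045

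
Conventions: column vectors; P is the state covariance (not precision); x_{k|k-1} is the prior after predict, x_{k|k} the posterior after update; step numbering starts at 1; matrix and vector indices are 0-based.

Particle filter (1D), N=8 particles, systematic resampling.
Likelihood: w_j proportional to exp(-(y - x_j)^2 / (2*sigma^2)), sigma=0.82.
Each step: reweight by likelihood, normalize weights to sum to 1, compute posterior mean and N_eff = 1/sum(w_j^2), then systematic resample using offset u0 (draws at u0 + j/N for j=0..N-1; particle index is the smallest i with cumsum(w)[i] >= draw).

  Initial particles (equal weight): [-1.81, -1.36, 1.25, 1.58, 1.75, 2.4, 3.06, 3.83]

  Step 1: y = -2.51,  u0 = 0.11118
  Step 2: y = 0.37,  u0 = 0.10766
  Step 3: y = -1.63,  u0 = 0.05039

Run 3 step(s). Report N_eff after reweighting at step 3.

step 1: w=[0.6500, 0.3500, 0.0000, 0.0000, 0.0000, 0.0000, 0.0000, 0.0000]  mean=-1.6524  Neff=1.8350  idx=[0, 0, 0, 0, 0, 1, 1, 1]
step 2: w=[0.0621, 0.0621, 0.0621, 0.0621, 0.0621, 0.2298, 0.2298, 0.2298]  mean=-1.4997  Neff=5.6263  idx=[1, 3, 5, 5, 6, 6, 7, 7]
step 3: w=[0.1278, 0.1278, 0.1241, 0.1241, 0.1241, 0.1241, 0.1241, 0.1241]  mean=-1.4751  Neff=7.9986  idx=[0, 1, 2, 3, 4, 5, 6, 7]

N_eff = 7.9986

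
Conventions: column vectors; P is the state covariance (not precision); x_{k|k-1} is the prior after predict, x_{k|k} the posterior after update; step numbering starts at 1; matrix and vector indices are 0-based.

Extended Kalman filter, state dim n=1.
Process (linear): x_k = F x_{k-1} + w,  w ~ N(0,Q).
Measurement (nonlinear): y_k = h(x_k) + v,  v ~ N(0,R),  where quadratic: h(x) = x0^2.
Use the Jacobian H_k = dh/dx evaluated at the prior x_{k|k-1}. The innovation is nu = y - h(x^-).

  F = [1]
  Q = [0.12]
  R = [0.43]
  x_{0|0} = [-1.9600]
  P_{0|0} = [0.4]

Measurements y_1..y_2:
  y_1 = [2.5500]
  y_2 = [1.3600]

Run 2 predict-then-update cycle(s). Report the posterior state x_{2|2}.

x_post = [-1.3239]

step 1: x^-=[-1.9600]  P^-=[0.5200]  H_jac=[-3.9200]  S=[8.4205]  K=[-0.2421]  nu=[-1.2916]  x^+=[-1.6473]  P^+=[0.0266]
step 2: x^-=[-1.6473]  P^-=[0.1466]  H_jac=[-3.2947]  S=[2.0208]  K=[-0.2389]  nu=[-1.3537]  x^+=[-1.3239]  P^+=[0.0312]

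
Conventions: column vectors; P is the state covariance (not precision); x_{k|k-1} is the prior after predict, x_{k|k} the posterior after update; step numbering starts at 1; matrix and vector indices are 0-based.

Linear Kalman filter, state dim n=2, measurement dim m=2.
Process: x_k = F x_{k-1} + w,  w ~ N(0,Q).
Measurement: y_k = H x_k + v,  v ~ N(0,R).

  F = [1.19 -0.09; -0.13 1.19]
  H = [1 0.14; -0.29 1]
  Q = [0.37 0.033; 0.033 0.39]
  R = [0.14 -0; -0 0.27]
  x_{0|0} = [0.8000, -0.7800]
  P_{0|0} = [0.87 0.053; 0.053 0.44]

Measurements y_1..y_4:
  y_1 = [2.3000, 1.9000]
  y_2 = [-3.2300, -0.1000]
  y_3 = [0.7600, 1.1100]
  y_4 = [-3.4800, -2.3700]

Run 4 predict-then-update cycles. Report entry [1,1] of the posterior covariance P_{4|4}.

P_post[1,1] = 0.1863

step 1: x^-=[1.0222, -1.0322]  P^-=[1.5942 -0.0730; -0.0730 1.0114]  S=[1.7336 -0.3908; -0.3908 1.4578]  K=[0.8844 -0.1302; 0.2120 0.7651]  nu=[1.4223, 3.2286]  x^+=[1.8598, 1.7397]  P^+=[0.1237 0.0007; 0.0007 0.2068]
step 2: x^-=[2.0566, 1.8285]  P^-=[0.5467 -0.0072; -0.0072 0.6847]  S=[0.6981 -0.0696; -0.0696 1.0049]  K=[0.7706 -0.1116; 0.1965 0.6971]  nu=[-5.5426, -1.3321]  x^+=[-2.0656, -0.1891]  P^+=[0.1077 0.0011; 0.0011 0.1885]
step 3: x^-=[-2.4411, 0.0436]  P^-=[0.5238 -0.0023; -0.0023 0.6585]  S=[0.6761 -0.0619; -0.0619 0.9738]  K=[0.7643 -0.1097; 0.1961 0.6893]  nu=[3.1950, 0.3585]  x^+=[-0.0386, 0.9172]  P^+=[0.1068 0.0013; 0.0013 0.1865]
step 4: x^-=[-0.1285, 1.0965]  P^-=[0.5225 -0.0016; -0.0016 0.6555]  S=[0.6749 -0.0613; -0.0613 0.9703]  K=[0.7639 -0.1095; 0.1961 0.6884]  nu=[-3.5050, -3.5038]  x^+=[-2.4222, -2.0028]  P^+=[0.1068 0.0014; 0.0014 0.1863]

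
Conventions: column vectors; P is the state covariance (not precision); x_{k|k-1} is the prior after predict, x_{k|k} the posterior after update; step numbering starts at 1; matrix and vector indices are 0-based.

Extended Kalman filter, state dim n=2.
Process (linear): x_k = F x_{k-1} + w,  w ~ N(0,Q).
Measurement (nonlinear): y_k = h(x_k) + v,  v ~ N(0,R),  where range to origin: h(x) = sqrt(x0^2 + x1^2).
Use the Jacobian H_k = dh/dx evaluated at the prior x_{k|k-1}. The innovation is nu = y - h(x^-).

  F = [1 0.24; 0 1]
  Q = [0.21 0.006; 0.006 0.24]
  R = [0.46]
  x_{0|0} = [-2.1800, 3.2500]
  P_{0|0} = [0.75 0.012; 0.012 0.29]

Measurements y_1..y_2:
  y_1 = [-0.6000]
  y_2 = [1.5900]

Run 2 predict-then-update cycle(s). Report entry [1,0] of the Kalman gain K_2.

step 1: x^-=[-1.4000, 3.2500]  P^-=[0.9825 0.0876; 0.0876 0.5300]  H_jac=[-0.3956 0.9184]  S=[0.9972]  K=[-0.3091; 0.4534]  nu=[-4.1387]  x^+=[-0.1207, 1.3736]  P^+=[0.8872 0.2273; 0.2273 0.3250]
step 2: x^-=[0.2090, 1.3736]  P^-=[1.2250 0.3114; 0.3114 0.5650]  H_jac=[0.1504 0.9886]  S=[1.1326]  K=[0.4345; 0.5346]  nu=[0.2006]  x^+=[0.2961, 1.4808]  P^+=[1.0112 0.0483; 0.0483 0.2414]

K[1,0] = 0.5346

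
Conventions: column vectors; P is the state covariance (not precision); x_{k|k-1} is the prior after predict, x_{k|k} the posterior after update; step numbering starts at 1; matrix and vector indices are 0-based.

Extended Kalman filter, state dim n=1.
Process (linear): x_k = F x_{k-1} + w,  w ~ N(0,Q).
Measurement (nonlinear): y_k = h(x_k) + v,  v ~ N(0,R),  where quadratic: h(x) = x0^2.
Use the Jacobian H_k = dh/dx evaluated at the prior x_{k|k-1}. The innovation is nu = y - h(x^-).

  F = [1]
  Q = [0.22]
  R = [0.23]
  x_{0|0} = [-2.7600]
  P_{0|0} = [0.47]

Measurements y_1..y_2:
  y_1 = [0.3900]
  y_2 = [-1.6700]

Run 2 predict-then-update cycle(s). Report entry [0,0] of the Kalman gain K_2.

step 1: x^-=[-2.7600]  P^-=[0.6900]  H_jac=[-5.5200]  S=[21.2546]  K=[-0.1792]  nu=[-7.2276]  x^+=[-1.4648]  P^+=[0.0075]
step 2: x^-=[-1.4648]  P^-=[0.2275]  H_jac=[-2.9296]  S=[2.1823]  K=[-0.3054]  nu=[-3.8157]  x^+=[-0.2996]  P^+=[0.0240]

K[0,0] = -0.3054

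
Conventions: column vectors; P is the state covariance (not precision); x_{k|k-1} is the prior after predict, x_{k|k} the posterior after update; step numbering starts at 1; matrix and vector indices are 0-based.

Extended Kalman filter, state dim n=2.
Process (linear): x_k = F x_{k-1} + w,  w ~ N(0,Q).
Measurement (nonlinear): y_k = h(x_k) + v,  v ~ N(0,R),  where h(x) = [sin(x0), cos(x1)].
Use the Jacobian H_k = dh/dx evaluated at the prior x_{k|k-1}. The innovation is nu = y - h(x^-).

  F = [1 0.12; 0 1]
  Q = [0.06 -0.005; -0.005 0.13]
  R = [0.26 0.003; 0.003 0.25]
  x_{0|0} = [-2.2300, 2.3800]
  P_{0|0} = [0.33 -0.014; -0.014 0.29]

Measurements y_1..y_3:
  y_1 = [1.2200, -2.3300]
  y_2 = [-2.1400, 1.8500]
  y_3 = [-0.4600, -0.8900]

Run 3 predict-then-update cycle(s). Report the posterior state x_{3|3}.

step 1: x^-=[-1.9444, 2.3800]  P^-=[0.3908 0.0158; 0.0158 0.4200]  H_jac=[-0.3650 0.0000; 0.0000 -0.6901]  S=[0.3121 0.0070; 0.0070 0.4500]  K=[-0.4567 -0.0171; -0.0041 -0.6440]  nu=[2.1510, -1.6063]  x^+=[-2.8992, 3.4057]  P^+=[0.3255 0.0082; 0.0082 0.2333]
step 2: x^-=[-2.4906, 3.4057]  P^-=[0.3908 0.0312; 0.0312 0.3633]  H_jac=[-0.7955 0.0000; 0.0000 0.2610]  S=[0.5073 -0.0035; -0.0035 0.2748]  K=[-0.6127 0.0219; -0.0466 0.3446]  nu=[-1.5340, 2.8153]  x^+=[-1.4891, 4.4472]  P^+=[0.2002 0.0139; 0.0139 0.3295]
step 3: x^-=[-0.9555, 4.4472]  P^-=[0.2683 0.0485; 0.0485 0.4595]  H_jac=[0.5772 0.0000; 0.0000 0.9650]  S=[0.3494 0.0300; 0.0300 0.6779]  K=[0.4389 0.0496; 0.0240 0.6530]  nu=[0.3566, -0.6279]  x^+=[-0.8301, 4.0457]  P^+=[0.1980 0.0142; 0.0142 0.1692]

x_post = [-0.8301, 4.0457]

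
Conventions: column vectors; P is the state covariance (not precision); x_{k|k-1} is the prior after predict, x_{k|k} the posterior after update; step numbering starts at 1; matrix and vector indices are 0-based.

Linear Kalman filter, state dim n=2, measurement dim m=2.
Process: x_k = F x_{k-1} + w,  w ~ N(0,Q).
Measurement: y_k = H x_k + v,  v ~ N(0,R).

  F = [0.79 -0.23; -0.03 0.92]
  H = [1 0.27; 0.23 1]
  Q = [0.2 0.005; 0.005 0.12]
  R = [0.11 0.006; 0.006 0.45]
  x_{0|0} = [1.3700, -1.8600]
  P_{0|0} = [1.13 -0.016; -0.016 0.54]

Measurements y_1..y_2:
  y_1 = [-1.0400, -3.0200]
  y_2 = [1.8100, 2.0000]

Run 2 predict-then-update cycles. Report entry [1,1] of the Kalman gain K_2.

step 1: x^-=[1.5101, -1.7523]  P^-=[0.9396 -0.1478; -0.1478 0.5790]  S=[1.0120 0.2215; 0.2215 1.0107]  K=[0.9183 -0.1336; -0.1151 0.5644]  nu=[-2.0770, -1.6150]  x^+=[-0.1813, -2.4248]  P^+=[0.1226 -0.0828; -0.0828 0.2723]
step 2: x^-=[0.4145, -2.2254]  P^-=[0.3210 -0.1163; -0.1163 0.3552]  S=[0.3941 0.0522; 0.0522 0.7687]  K=[0.7489 -0.1061; -0.1093 0.4347]  nu=[1.9964, 4.1301]  x^+=[1.4713, -0.6483]  P^+=[0.0996 -0.0662; -0.0662 0.2102]

K[1,1] = 0.4347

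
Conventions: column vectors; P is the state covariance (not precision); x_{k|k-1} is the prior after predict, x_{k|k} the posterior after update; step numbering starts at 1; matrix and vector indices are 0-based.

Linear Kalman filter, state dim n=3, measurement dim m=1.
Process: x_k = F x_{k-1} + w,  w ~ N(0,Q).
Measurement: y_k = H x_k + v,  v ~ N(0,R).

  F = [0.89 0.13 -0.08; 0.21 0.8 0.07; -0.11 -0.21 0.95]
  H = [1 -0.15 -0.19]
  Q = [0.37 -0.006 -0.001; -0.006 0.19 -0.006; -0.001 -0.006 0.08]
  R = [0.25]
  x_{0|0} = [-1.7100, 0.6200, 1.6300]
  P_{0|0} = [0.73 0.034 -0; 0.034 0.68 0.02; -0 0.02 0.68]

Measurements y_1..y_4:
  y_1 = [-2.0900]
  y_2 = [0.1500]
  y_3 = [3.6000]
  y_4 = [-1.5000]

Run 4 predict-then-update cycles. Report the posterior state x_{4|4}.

step 1: x^-=[-1.5717, 0.2510, 1.6064]  P^-=[0.9715 0.2214 -0.1467; 0.2214 0.6744 -0.0815; -0.1467 -0.0815 0.7261]  S=[1.2476]  K=[0.7744; 0.1088; -0.2184]  nu=[-0.1754]  x^+=[-1.7076, 0.2319, 1.6447]  P^+=[0.2233 0.1163 0.0643; 0.1163 0.6596 -0.0518; 0.0643 -0.0518 0.6666]
step 2: x^-=[-1.6212, -0.0579, 1.7016]  P^-=[0.5811 0.1923 -0.0673; 0.1923 0.6604 -0.1193; -0.0673 -0.1193 0.7260]  S=[0.8332]  K=[0.6781; 0.1391; -0.2248]  nu=[2.0858]  x^+=[-0.2068, 0.2323, 1.2327]  P^+=[0.1979 0.1137 0.0597; 0.1137 0.6443 -0.0932; 0.0597 -0.0932 0.6839]
step 3: x^-=[-0.2524, 0.2287, 1.1450]  P^-=[0.5618 0.1861 -0.0749; 0.1861 0.6440 -0.1464; -0.0749 -0.1464 0.7580]  S=[0.8179]  K=[0.6701; 0.1434; -0.2408]  nu=[4.1043]  x^+=[2.4979, 0.8173, 0.1569]  P^+=[0.1945 0.1075 0.0571; 0.1075 0.6271 -0.1181; 0.0571 -0.1181 0.7106]
step 4: x^-=[2.3169, 1.1894, -0.2974]  P^-=[0.5584 0.1801 -0.0806; 0.1801 0.6280 -0.1599; -0.0806 -0.1599 0.7915]  S=[0.8186]  K=[0.6679; 0.1421; -0.2529]  nu=[-3.6950]  x^+=[-0.1509, 0.6644, 0.6369]  P^+=[0.1933 0.1024 0.0577; 0.1024 0.6115 -0.1305; 0.0577 -0.1305 0.7391]

x_post = [-0.1509, 0.6644, 0.6369]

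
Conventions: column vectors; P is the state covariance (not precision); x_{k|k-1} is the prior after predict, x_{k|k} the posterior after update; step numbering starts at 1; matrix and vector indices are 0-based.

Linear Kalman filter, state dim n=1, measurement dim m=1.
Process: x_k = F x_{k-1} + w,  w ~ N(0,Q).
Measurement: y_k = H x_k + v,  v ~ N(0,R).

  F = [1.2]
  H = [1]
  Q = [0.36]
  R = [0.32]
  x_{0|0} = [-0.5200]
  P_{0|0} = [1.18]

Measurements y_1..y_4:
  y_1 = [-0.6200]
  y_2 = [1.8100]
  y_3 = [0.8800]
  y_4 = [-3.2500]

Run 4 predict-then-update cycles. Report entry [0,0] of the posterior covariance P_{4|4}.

step 1: x^-=[-0.6240]  P^-=[2.0592]  S=[2.3792]  K=[0.8655]  nu=[0.0040]  x^+=[-0.6205]  P^+=[0.2770]
step 2: x^-=[-0.7446]  P^-=[0.7588]  S=[1.0788]  K=[0.7034]  nu=[2.5546]  x^+=[1.0522]  P^+=[0.2251]
step 3: x^-=[1.2627]  P^-=[0.6841]  S=[1.0041]  K=[0.6813]  nu=[-0.3827]  x^+=[1.0020]  P^+=[0.2180]
step 4: x^-=[1.2024]  P^-=[0.6739]  S=[0.9939]  K=[0.6781]  nu=[-4.4524]  x^+=[-1.8166]  P^+=[0.2170]

P_post[0,0] = 0.2170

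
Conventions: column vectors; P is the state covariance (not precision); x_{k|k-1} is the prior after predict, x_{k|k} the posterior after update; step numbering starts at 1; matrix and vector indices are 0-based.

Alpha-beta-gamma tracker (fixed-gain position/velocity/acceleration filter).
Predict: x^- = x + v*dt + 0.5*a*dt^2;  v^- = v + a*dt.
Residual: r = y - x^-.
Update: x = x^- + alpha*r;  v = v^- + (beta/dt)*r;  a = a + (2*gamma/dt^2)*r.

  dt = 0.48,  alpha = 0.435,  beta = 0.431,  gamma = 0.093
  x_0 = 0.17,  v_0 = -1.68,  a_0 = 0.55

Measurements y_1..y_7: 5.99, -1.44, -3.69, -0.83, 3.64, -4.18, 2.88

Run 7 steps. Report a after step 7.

step 1: x_pred=-0.5730  r=6.5630  x^+=2.2819  v^+=4.4771  a^+=5.8483
step 2: x_pred=5.1046  r=-6.5446  x^+=2.2577  v^+=1.4077  a^+=0.5649
step 3: x_pred=2.9985  r=-6.6885  x^+=0.0890  v^+=-4.3268  a^+=-4.8347
step 4: x_pred=-2.5448  r=1.7148  x^+=-1.7989  v^+=-5.1077  a^+=-3.4503
step 5: x_pred=-4.6480  r=8.2880  x^+=-1.0427  v^+=0.6781  a^+=3.2406
step 6: x_pred=-0.3439  r=-3.8361  x^+=-2.0126  v^+=-1.2109  a^+=0.1437
step 7: x_pred=-2.5773  r=5.4573  x^+=-0.2034  v^+=3.7583  a^+=4.5493

a_post = 4.5493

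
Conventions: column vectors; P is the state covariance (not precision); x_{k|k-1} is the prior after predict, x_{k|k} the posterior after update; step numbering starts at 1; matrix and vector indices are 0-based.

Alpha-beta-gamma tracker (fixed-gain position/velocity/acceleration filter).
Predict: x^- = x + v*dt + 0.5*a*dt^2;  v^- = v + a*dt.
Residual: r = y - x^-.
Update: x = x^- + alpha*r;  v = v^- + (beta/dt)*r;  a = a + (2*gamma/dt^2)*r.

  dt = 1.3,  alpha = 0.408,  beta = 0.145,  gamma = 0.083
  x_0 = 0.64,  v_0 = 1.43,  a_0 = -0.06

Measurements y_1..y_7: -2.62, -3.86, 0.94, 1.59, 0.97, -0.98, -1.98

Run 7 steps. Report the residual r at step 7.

resid = 1.0855

step 1: x_pred=2.4483  r=-5.0683  x^+=0.3804  v^+=0.7867  a^+=-0.5578
step 2: x_pred=0.9318  r=-4.7918  x^+=-1.0233  v^+=-0.4730  a^+=-1.0285
step 3: x_pred=-2.5072  r=3.4472  x^+=-1.1007  v^+=-1.4255  a^+=-0.6899
step 4: x_pred=-3.5369  r=5.1269  x^+=-1.4451  v^+=-1.7505  a^+=-0.1863
step 5: x_pred=-3.8783  r=4.8483  x^+=-1.9002  v^+=-1.4520  a^+=0.2899
step 6: x_pred=-3.5428  r=2.5628  x^+=-2.4972  v^+=-0.7893  a^+=0.5416
step 7: x_pred=-3.0655  r=1.0855  x^+=-2.6226  v^+=0.0359  a^+=0.6483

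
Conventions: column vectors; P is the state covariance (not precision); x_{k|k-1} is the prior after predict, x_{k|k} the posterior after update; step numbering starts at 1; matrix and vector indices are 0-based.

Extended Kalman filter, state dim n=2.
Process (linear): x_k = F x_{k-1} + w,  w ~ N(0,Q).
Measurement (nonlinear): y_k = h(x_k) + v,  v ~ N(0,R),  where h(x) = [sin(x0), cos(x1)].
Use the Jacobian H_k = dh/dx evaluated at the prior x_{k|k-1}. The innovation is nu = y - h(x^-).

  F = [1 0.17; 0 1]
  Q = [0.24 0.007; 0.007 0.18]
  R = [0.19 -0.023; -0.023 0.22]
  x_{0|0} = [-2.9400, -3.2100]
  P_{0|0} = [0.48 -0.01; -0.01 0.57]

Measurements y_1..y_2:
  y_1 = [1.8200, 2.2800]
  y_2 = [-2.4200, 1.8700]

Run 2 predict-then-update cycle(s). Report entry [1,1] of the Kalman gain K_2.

step 1: x^-=[-3.4857, -3.2100]  P^-=[0.7331 0.0939; 0.0939 0.7500]  H_jac=[-0.9414 0.0000; 0.0000 -0.0684]  S=[0.8396 -0.0170; -0.0170 0.2235]  K=[-0.8237 -0.0912; -0.1101 -0.2377]  nu=[1.4826, 3.2777]  x^+=[-5.0060, -4.1524]  P^+=[0.1640 0.0164; 0.0164 0.7281]
step 2: x^-=[-5.7119, -4.1524]  P^-=[0.4306 0.1472; 0.1472 0.9081]  H_jac=[0.8412 0.0000; 0.0000 -0.8473]  S=[0.4947 -0.1279; -0.1279 0.8719]  K=[0.7227 -0.0370; 0.0230 -0.8791]  nu=[-2.9607, 2.4012]  x^+=[-7.9404, -6.3313]  P^+=[0.1642 0.0292; 0.0292 0.2289]

K[1,1] = -0.8791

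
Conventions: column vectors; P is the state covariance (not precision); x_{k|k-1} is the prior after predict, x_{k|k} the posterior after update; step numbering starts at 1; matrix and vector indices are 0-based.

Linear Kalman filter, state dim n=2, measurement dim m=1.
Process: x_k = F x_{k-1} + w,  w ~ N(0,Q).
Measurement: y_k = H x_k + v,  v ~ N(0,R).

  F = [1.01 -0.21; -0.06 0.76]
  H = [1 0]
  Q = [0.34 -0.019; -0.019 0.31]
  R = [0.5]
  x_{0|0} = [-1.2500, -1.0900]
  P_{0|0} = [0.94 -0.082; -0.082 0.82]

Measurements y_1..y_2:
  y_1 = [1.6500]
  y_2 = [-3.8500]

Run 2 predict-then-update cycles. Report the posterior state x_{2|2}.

step 1: x^-=[-1.0336, -0.7534]  P^-=[1.3698 -0.2708; -0.2708 0.7945]  S=[1.8698]  K=[0.7326; -0.1448]  nu=[2.6836]  x^+=[0.9324, -1.1421]  P^+=[0.3663 -0.0724; -0.0724 0.7553]
step 2: x^-=[1.1816, -0.9239]  P^-=[0.7777 -0.2182; -0.2182 0.7542]  S=[1.2777]  K=[0.6087; -0.1708]  nu=[-5.0316]  x^+=[-1.8810, -0.0645]  P^+=[0.3043 -0.0854; -0.0854 0.7169]

x_post = [-1.8810, -0.0645]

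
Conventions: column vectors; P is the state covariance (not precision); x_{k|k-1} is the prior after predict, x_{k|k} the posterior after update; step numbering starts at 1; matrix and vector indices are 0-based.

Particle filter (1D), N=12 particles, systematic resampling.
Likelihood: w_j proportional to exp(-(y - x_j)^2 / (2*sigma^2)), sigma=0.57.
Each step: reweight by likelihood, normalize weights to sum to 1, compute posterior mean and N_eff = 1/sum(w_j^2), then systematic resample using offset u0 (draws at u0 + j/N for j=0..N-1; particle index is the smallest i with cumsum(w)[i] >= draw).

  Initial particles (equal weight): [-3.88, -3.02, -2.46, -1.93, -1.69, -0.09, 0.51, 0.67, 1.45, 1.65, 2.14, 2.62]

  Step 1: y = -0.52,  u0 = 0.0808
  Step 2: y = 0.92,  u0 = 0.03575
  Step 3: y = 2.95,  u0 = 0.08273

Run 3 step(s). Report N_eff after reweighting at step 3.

N_eff = 2.0782

step 1: w=[0.0000, 0.0001, 0.0025, 0.0380, 0.0984, 0.6088, 0.1581, 0.0915, 0.0021, 0.0006, 0.0000, 0.0000]  mean=-0.1547  Neff=2.4089  idx=[4, 5, 5, 5, 5, 5, 5, 5, 5, 6, 7, 8]
step 2: w=[0.0000, 0.0521, 0.0521, 0.0521, 0.0521, 0.0521, 0.0521, 0.0521, 0.0521, 0.1933, 0.2274, 0.1625]  mean=0.4491  Neff=7.2884  idx=[1, 3, 4, 6, 8, 9, 9, 10, 10, 10, 11, 11]
step 3: w=[0.0000, 0.0000, 0.0000, 0.0000, 0.0000, 0.0016, 0.0016, 0.0052, 0.0052, 0.0052, 0.4905, 0.4905]  mean=1.4346  Neff=2.0782  idx=[10, 10, 10, 10, 10, 10, 11, 11, 11, 11, 11, 11]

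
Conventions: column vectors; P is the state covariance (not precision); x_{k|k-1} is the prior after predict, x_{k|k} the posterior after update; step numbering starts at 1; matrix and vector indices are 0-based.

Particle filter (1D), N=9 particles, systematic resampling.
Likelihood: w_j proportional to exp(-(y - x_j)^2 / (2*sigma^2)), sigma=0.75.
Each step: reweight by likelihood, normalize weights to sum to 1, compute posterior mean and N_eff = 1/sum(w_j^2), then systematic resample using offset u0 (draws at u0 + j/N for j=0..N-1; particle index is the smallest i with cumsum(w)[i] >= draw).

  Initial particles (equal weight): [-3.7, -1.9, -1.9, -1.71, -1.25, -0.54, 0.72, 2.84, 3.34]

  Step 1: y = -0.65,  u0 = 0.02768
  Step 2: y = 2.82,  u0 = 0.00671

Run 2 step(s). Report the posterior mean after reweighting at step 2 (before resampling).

post_mean = -0.5434

step 1: w=[0.0001, 0.0900, 0.0900, 0.1329, 0.2620, 0.3570, 0.0680, 0.0000, 0.0000]  mean=-1.0408  Neff=4.2630  idx=[1, 2, 3, 4, 4, 5, 5, 5, 5]
step 2: w=[0.0000, 0.0000, 0.0001, 0.0023, 0.0023, 0.2488, 0.2488, 0.2488, 0.2488]  mean=-0.5434  Neff=4.0375  idx=[5, 5, 5, 6, 6, 7, 7, 8, 8]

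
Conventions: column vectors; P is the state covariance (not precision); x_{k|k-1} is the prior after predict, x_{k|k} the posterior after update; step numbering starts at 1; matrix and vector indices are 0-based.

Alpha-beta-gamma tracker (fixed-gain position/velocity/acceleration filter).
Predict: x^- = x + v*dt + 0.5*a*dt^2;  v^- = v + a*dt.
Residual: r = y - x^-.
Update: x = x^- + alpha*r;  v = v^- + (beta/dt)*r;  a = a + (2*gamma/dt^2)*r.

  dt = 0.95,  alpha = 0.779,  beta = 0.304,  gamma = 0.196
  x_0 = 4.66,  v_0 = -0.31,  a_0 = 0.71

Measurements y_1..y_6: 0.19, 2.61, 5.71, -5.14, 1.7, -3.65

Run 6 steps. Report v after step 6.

v_post = -2.0381

step 1: x_pred=4.6859  r=-4.4959  x^+=1.1836  v^+=-1.0742  a^+=-1.2428
step 2: x_pred=-0.3977  r=3.0077  x^+=1.9453  v^+=-1.2924  a^+=0.0636
step 3: x_pred=0.7463  r=4.9637  x^+=4.6130  v^+=0.3565  a^+=2.2196
step 4: x_pred=5.9532  r=-11.0932  x^+=-2.6884  v^+=-1.0848  a^+=-2.5987
step 5: x_pred=-4.8916  r=6.5916  x^+=0.2433  v^+=-1.4442  a^+=0.2643
step 6: x_pred=-1.0095  r=-2.6405  x^+=-3.0665  v^+=-2.0381  a^+=-0.8826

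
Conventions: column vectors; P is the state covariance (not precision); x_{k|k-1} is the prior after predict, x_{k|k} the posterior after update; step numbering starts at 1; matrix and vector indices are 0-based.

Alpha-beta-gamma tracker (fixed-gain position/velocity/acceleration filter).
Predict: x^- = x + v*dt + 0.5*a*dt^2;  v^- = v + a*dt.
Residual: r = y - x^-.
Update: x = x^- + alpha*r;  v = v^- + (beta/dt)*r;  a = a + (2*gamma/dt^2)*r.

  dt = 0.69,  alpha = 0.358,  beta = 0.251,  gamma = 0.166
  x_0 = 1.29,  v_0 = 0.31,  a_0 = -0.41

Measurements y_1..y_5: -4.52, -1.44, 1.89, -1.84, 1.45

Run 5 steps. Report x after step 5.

step 1: x_pred=1.4063  r=-5.9263  x^+=-0.7153  v^+=-2.1287  a^+=-4.5426
step 2: x_pred=-3.2655  r=1.8255  x^+=-2.6120  v^+=-4.5990  a^+=-3.2696
step 3: x_pred=-6.5636  r=8.4536  x^+=-3.5372  v^+=-3.7799  a^+=2.6254
step 4: x_pred=-5.5204  r=3.6804  x^+=-4.2028  v^+=-0.6296  a^+=5.1918
step 5: x_pred=-3.4013  r=4.8513  x^+=-1.6646  v^+=4.7175  a^+=8.5748

x_post = -1.6646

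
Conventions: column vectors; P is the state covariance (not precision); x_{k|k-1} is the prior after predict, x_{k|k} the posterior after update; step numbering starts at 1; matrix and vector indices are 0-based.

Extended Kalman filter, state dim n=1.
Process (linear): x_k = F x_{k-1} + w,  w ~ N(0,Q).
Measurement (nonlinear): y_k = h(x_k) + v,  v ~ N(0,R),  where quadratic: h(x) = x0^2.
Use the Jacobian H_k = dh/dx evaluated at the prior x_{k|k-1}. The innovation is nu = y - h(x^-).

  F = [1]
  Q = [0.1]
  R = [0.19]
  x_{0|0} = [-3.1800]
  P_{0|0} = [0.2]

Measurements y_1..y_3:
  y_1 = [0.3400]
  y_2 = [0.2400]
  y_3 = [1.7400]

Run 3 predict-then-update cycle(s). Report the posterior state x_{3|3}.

step 1: x^-=[-3.1800]  P^-=[0.3000]  H_jac=[-6.3600]  S=[12.3249]  K=[-0.1548]  nu=[-9.7724]  x^+=[-1.6671]  P^+=[0.0046]
step 2: x^-=[-1.6671]  P^-=[0.1046]  H_jac=[-3.3343]  S=[1.3532]  K=[-0.2578]  nu=[-2.5394]  x^+=[-1.0125]  P^+=[0.0147]
step 3: x^-=[-1.0125]  P^-=[0.1147]  H_jac=[-2.0250]  S=[0.6603]  K=[-0.3517]  nu=[0.7149]  x^+=[-1.2639]  P^+=[0.0330]

x_post = [-1.2639]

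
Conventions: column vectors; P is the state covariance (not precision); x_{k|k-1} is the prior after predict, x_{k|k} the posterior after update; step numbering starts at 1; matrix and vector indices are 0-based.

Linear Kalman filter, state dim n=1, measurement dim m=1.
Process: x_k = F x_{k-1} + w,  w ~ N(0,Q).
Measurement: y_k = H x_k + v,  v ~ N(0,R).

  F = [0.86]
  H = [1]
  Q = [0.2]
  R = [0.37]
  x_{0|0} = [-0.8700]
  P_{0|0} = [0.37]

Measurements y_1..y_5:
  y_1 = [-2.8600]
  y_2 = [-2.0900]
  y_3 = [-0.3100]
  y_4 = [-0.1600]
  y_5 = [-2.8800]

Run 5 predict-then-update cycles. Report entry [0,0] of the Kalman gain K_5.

K[0,0] = 0.4706

step 1: x^-=[-0.7482]  P^-=[0.4737]  S=[0.8437]  K=[0.5614]  nu=[-2.1118]  x^+=[-1.9338]  P^+=[0.2077]
step 2: x^-=[-1.6631]  P^-=[0.3536]  S=[0.7236]  K=[0.4887]  nu=[-0.4269]  x^+=[-1.8717]  P^+=[0.1808]
step 3: x^-=[-1.6097]  P^-=[0.3337]  S=[0.7037]  K=[0.4742]  nu=[1.2997]  x^+=[-0.9933]  P^+=[0.1755]
step 4: x^-=[-0.8543]  P^-=[0.3298]  S=[0.6998]  K=[0.4713]  nu=[0.6943]  x^+=[-0.5271]  P^+=[0.1744]
step 5: x^-=[-0.4533]  P^-=[0.3290]  S=[0.6990]  K=[0.4706]  nu=[-2.4267]  x^+=[-1.5954]  P^+=[0.1741]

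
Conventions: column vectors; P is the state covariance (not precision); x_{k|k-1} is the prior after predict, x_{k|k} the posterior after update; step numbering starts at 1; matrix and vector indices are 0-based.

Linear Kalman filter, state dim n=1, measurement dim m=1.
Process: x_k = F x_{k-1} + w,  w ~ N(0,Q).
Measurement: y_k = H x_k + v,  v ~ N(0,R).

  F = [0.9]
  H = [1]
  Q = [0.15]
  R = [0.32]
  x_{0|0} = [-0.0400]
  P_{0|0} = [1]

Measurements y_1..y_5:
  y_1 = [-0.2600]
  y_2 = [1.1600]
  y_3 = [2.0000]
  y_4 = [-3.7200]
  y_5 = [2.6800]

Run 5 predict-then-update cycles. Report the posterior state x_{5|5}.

x_post = [0.6706]

step 1: x^-=[-0.0360]  P^-=[0.9600]  S=[1.2800]  K=[0.7500]  nu=[-0.2240]  x^+=[-0.2040]  P^+=[0.2400]
step 2: x^-=[-0.1836]  P^-=[0.3444]  S=[0.6644]  K=[0.5184]  nu=[1.3436]  x^+=[0.5129]  P^+=[0.1659]
step 3: x^-=[0.4616]  P^-=[0.2844]  S=[0.6044]  K=[0.4705]  nu=[1.5384]  x^+=[1.1854]  P^+=[0.1506]
step 4: x^-=[1.0669]  P^-=[0.2720]  S=[0.5920]  K=[0.4594]  nu=[-4.7869]  x^+=[-1.1323]  P^+=[0.1470]
step 5: x^-=[-1.0191]  P^-=[0.2691]  S=[0.5891]  K=[0.4568]  nu=[3.6991]  x^+=[0.6706]  P^+=[0.1462]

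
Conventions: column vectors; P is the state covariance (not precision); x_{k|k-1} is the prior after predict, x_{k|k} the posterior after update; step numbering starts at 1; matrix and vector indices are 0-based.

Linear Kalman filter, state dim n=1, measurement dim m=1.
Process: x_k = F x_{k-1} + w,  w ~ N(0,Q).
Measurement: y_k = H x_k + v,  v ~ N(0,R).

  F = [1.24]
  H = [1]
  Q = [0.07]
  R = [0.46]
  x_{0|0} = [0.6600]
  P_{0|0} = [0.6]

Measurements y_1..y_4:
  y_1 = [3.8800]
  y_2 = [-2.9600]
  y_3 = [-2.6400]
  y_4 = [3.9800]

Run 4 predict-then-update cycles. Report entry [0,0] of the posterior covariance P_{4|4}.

step 1: x^-=[0.8184]  P^-=[0.9926]  S=[1.4526]  K=[0.6833]  nu=[3.0616]  x^+=[2.9104]  P^+=[0.3143]
step 2: x^-=[3.6090]  P^-=[0.5533]  S=[1.0133]  K=[0.5460]  nu=[-6.5690]  x^+=[0.0220]  P^+=[0.2512]
step 3: x^-=[0.0273]  P^-=[0.4562]  S=[0.9162]  K=[0.4979]  nu=[-2.6673]  x^+=[-1.3008]  P^+=[0.2290]
step 4: x^-=[-1.6130]  P^-=[0.4222]  S=[0.8822]  K=[0.4786]  nu=[5.5930]  x^+=[1.0636]  P^+=[0.2201]

P_post[0,0] = 0.2201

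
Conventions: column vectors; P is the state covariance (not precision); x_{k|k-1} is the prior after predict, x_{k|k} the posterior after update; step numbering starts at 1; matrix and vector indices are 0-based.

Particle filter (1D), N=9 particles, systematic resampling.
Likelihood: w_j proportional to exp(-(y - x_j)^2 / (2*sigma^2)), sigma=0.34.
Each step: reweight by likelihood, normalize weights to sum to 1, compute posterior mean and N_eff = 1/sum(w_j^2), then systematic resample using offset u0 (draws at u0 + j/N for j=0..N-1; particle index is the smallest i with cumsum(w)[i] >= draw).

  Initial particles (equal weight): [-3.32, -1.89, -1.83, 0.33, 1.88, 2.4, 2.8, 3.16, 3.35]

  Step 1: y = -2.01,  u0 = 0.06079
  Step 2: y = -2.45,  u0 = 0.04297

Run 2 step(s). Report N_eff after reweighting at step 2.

N_eff = 8.8059

step 1: w=[0.0003, 0.5193, 0.4804, 0.0000, 0.0000, 0.0000, 0.0000, 0.0000, 0.0000]  mean=-1.8616  Neff=1.9983  idx=[1, 1, 1, 1, 1, 2, 2, 2, 2]
step 2: w=[0.1259, 0.1259, 0.1259, 0.1259, 0.1259, 0.0927, 0.0927, 0.0927, 0.0927]  mean=-1.8678  Neff=8.8059  idx=[0, 1, 2, 2, 3, 4, 5, 7, 8]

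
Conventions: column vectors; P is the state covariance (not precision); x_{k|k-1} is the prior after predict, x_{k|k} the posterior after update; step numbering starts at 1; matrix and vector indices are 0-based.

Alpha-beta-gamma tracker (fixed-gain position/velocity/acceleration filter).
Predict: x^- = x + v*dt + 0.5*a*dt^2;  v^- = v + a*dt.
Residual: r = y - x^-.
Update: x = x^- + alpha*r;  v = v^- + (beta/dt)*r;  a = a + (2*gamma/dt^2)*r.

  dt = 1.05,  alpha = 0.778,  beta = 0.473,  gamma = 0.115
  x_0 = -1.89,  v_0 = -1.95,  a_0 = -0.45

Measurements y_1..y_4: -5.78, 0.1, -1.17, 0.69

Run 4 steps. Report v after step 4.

v_post = 2.4697

step 1: x_pred=-4.1856  r=-1.5944  x^+=-5.4260  v^+=-3.1408  a^+=-0.7826
step 2: x_pred=-9.1553  r=9.2553  x^+=-1.9547  v^+=0.2068  a^+=1.1482
step 3: x_pred=-1.1046  r=-0.0654  x^+=-1.1555  v^+=1.3829  a^+=1.1345
step 4: x_pred=0.9220  r=-0.2320  x^+=0.7415  v^+=2.4697  a^+=1.0861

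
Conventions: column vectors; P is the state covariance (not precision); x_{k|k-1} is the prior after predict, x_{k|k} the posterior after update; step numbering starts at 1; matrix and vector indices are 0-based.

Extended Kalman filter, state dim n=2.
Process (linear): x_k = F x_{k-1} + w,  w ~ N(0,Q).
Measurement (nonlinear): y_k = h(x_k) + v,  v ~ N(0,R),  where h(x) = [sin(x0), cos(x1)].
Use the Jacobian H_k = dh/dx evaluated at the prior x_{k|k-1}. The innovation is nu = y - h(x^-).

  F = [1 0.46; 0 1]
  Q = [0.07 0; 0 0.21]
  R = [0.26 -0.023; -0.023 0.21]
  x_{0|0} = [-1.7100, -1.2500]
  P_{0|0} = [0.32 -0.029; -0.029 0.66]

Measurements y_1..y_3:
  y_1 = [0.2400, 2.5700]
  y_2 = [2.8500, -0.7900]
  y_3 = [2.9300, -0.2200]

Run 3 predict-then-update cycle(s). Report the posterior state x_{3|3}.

x_post = [-5.0209, 1.2395]

step 1: x^-=[-2.2850, -1.2500]  P^-=[0.5030 0.2746; 0.2746 0.8700]  H_jac=[-0.6550 0.0000; 0.0000 0.9490]  S=[0.4758 -0.1937; -0.1937 0.9935]  K=[-0.6361 0.1383; -0.0432 0.8226]  nu=[0.9956, 2.2547]  x^+=[-2.6066, 0.5617]  P^+=[0.2574 0.0460; 0.0460 0.1831]
step 2: x^-=[-2.3482, 0.5617]  P^-=[0.4084 0.1302; 0.1302 0.3931]  H_jac=[-0.7014 0.0000; 0.0000 -0.5327]  S=[0.4609 0.0257; 0.0257 0.3215]  K=[-0.6122 -0.1669; -0.1627 -0.6382]  nu=[3.5628, -1.6363]  x^+=[-4.2563, 1.0266]  P^+=[0.2215 0.0394; 0.0394 0.2446]
step 3: x^-=[-3.7841, 1.0266]  P^-=[0.3794 0.1519; 0.1519 0.4546]  H_jac=[-0.8006 0.0000; 0.0000 -0.8555]  S=[0.5032 0.0810; 0.0810 0.5427]  K=[-0.5791 -0.1530; -0.1294 -0.6973]  nu=[2.3308, -0.7377]  x^+=[-5.0209, 1.2395]  P^+=[0.1837 0.0220; 0.0220 0.1677]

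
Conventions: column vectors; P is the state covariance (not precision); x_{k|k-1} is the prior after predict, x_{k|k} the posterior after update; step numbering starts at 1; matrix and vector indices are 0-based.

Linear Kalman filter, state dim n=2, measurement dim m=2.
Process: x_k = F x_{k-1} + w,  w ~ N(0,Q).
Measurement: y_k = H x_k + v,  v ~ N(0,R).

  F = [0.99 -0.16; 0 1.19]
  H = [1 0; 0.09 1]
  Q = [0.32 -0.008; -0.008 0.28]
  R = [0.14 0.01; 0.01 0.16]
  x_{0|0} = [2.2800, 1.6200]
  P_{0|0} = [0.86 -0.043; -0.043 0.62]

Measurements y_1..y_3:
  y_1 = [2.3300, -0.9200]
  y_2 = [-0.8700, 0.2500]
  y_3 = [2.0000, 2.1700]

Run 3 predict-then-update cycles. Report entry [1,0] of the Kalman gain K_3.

step 1: x^-=[1.9980, 1.9278]  P^-=[1.1924 -0.1767; -0.1767 1.1580]  S=[1.3324 -0.0594; -0.0594 1.2958]  K=[0.8944 -0.0126; -0.0935 0.8771]  nu=[0.3320, -3.0276]  x^+=[2.3330, -0.7587]  P^+=[0.1251 -0.0043; -0.0043 0.1398]
step 2: x^-=[2.4310, -0.9028]  P^-=[0.4475 -0.0397; -0.0397 0.4779]  S=[0.5875 0.0106; 0.0106 0.6344]  K=[0.7619 -0.0118; -0.0811 0.7491]  nu=[-3.3010, 0.9340]  x^+=[-0.0952, 0.0644]  P^+=[0.1066 -0.0039; -0.0039 0.1194]
step 3: x^-=[-0.1045, 0.0767]  P^-=[0.4287 -0.0353; -0.0353 0.4491]  S=[0.5687 0.0133; 0.0133 0.6062]  K=[0.7541 -0.0111; -0.0793 0.7373]  nu=[2.1045, 2.1027]  x^+=[1.4591, 1.4602]  P^+=[0.1055 -0.0037; -0.0037 0.1175]

K[1,0] = -0.0793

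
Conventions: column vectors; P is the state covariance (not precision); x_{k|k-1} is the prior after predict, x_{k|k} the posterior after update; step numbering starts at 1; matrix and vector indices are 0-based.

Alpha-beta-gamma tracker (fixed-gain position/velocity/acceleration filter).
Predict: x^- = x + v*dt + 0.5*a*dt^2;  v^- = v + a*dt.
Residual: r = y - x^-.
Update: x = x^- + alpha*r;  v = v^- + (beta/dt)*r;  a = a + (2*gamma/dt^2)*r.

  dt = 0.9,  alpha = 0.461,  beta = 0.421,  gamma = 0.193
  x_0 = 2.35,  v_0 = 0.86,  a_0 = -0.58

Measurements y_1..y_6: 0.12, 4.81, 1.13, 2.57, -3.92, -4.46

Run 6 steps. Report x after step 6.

x_post = -3.9082

step 1: x_pred=2.8891  r=-2.7691  x^+=1.6125  v^+=-0.9573  a^+=-1.8996
step 2: x_pred=-0.0184  r=4.8284  x^+=2.2075  v^+=-0.4083  a^+=0.4013
step 3: x_pred=2.0025  r=-0.8725  x^+=1.6003  v^+=-0.4553  a^+=-0.0145
step 4: x_pred=1.1847  r=1.3853  x^+=1.8233  v^+=0.1797  a^+=0.6457
step 5: x_pred=2.2466  r=-6.1666  x^+=-0.5962  v^+=-2.1237  a^+=-2.2929
step 6: x_pred=-3.4362  r=-1.0238  x^+=-3.9082  v^+=-4.6663  a^+=-2.7808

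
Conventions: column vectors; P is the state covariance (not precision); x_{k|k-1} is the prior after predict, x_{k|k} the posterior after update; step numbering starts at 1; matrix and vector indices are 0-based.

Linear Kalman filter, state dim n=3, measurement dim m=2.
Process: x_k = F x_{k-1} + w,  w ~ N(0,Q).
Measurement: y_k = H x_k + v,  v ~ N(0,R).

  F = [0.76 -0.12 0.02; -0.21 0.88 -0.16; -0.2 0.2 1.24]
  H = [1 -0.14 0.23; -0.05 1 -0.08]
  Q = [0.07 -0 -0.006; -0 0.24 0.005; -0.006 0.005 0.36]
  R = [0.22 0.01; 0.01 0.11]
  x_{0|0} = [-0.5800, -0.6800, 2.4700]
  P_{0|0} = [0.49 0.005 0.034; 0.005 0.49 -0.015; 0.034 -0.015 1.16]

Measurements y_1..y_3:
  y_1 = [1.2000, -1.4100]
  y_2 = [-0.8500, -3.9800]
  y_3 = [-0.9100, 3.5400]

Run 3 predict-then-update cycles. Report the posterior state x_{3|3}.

x_post = [0.3730, 1.6406, -5.1533]

step 1: x^-=[-0.3098, -0.8718, 3.0428]  P^-=[0.3607 -0.1350 -0.0285; -0.1350 0.6754 -0.1431; -0.0285 -0.1431 2.1581]  S=[0.7420 -0.3102; -0.3102 0.8363]  K=[0.5058 0.0073; -0.0083 0.8263; 0.5922 -0.1562]  nu=[0.6879, -0.3103]  x^+=[0.0359, -1.1339, 3.4986]  P^+=[0.1731 -0.0073 -0.2730; -0.0073 0.1001 0.1207; -0.2730 0.1207 1.8201]
step 2: x^-=[0.2333, -1.5652, 4.1043]  P^-=[0.1646 -0.0103 -0.2645; -0.0103 0.3221 -0.1394; -0.2645 -0.1394 3.3654]  S=[0.4591 -0.1251; -0.1251 0.4753]  K=[0.2485 0.0709; 0.0008 0.7025; 0.9970 -0.5696]  nu=[-2.2464, -2.0748]  x^+=[-0.4719, -3.0245, 3.0464]  P^+=[0.1383 -0.0122 -0.3680; -0.0122 0.0877 0.1379; -0.3680 0.1379 2.6127]
step 3: x^-=[0.0652, -3.0499, 3.2670]  P^-=[0.1426 0.0032 -0.3317; 0.0032 0.3219 -0.2593; -0.3317 -0.2593 4.6382]  S=[0.4774 -0.1565; -0.1565 0.5004]  K=[0.1701 0.0983; 0.0130 0.6884; 1.3521 -0.8036]  nu=[-2.1536, 6.8545]  x^+=[0.3730, 1.6406, -5.1533]  P^+=[0.1292 -0.0132 -0.4026; -0.0132 0.0874 0.1532; -0.4026 0.1532 3.1020]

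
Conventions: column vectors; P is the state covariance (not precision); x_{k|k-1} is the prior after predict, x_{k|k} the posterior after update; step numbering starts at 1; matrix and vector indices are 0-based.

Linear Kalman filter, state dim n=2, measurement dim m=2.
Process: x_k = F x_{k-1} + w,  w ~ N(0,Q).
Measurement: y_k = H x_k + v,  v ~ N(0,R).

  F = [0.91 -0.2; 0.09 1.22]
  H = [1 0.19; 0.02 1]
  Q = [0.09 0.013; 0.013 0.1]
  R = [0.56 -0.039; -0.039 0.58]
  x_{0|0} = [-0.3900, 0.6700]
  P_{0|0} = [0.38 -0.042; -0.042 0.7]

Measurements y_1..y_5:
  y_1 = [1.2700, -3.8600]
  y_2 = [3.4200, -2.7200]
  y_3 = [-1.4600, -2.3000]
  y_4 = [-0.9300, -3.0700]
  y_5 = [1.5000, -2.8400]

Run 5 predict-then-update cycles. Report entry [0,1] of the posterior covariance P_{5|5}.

P_post[0,1] = -0.0640

step 1: x^-=[-0.4889, 0.7823]  P^-=[0.4480 -0.1726; -0.1726 1.1357]  S=[0.9834 0.0125; 0.0125 1.7090]  K=[0.4235 -0.0988; 0.0355 0.6623]  nu=[1.6103, -4.6325]  x^+=[0.6508, -2.2285]  P^+=[0.2560 -0.0790; -0.0790 0.3843]
step 2: x^-=[1.0379, -2.6602]  P^-=[0.3461 -0.1460; -0.1460 0.6567]  S=[0.8743 -0.0539; -0.0539 1.2310]  K=[0.3581 -0.0973; 0.0084 0.5315]  nu=[2.8875, -0.0805]  x^+=[2.0798, -2.6786]  P^+=[0.2186 -0.0748; -0.0748 0.3094]
step 3: x^-=[2.4284, -3.0808]  P^-=[0.3106 -0.1263; -0.1263 0.5459]  S=[0.8423 -0.0558; -0.0558 1.1210]  K=[0.3342 -0.0905; 0.0054 0.4850]  nu=[-3.3030, 0.7322]  x^+=[1.2581, -2.7433]  P^+=[0.2039 -0.0696; -0.0696 0.2825]
step 4: x^-=[1.6935, -3.2336]  P^-=[0.2955 -0.1152; -0.1152 0.5068]  S=[0.8300 -0.0525; -0.0525 1.0823]  K=[0.3243 -0.0853; 0.0067 0.4665]  nu=[-2.0092, 0.1298]  x^+=[1.0310, -3.1865]  P^+=[0.1975 -0.0661; -0.0661 0.2716]
step 5: x^-=[1.5755, -3.7948]  P^-=[0.2884 -0.1093; -0.1093 0.4914]  S=[0.8246 -0.0495; -0.0495 1.0671]  K=[0.3197 -0.0821; 0.0083 0.4588]  nu=[0.6455, 0.9233]  x^+=[1.7060, -3.3658]  P^+=[0.1944 -0.0640; -0.0640 0.2671]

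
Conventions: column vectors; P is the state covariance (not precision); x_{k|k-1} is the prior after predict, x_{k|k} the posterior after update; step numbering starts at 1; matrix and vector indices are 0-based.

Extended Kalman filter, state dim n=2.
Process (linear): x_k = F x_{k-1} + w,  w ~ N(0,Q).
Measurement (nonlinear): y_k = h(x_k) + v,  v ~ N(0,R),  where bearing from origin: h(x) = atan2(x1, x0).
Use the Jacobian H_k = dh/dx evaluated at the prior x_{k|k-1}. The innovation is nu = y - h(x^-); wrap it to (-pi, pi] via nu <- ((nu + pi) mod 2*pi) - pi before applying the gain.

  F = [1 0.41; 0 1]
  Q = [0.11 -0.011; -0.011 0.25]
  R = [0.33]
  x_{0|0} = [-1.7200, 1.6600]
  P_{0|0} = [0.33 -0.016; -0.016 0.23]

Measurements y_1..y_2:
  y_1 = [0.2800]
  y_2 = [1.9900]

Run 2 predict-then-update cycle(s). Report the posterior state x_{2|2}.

x_post = [0.4206, 2.3393]

step 1: x^-=[-1.0394, 1.6600]  P^-=[0.4655 0.0673; 0.0673 0.4800]  H_jac=[-0.4327 -0.2710]  S=[0.4682]  K=[-0.4692; -0.3400]  nu=[-1.8502]  x^+=[-0.1712, 2.2891]  P^+=[0.3625 -0.0074; -0.0074 0.4259]
step 2: x^-=[0.7673, 2.2891]  P^-=[0.5380 0.1562; 0.1562 0.6759]  H_jac=[-0.3927 0.1316]  S=[0.4085]  K=[-0.4668; 0.0676]  nu=[0.7426]  x^+=[0.4206, 2.3393]  P^+=[0.4489 0.1691; 0.1691 0.6740]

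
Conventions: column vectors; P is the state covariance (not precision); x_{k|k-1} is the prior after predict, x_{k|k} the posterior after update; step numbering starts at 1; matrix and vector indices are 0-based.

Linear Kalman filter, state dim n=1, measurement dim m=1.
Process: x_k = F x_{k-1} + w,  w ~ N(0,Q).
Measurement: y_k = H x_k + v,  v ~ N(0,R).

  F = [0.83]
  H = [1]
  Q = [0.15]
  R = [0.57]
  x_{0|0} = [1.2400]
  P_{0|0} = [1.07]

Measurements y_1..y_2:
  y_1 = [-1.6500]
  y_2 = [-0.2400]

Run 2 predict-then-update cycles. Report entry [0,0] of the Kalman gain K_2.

step 1: x^-=[1.0292]  P^-=[0.8871]  S=[1.4571]  K=[0.6088]  nu=[-2.6792]  x^+=[-0.6019]  P^+=[0.3470]
step 2: x^-=[-0.4996]  P^-=[0.3891]  S=[0.9591]  K=[0.4057]  nu=[0.2596]  x^+=[-0.3943]  P^+=[0.2312]

K[0,0] = 0.4057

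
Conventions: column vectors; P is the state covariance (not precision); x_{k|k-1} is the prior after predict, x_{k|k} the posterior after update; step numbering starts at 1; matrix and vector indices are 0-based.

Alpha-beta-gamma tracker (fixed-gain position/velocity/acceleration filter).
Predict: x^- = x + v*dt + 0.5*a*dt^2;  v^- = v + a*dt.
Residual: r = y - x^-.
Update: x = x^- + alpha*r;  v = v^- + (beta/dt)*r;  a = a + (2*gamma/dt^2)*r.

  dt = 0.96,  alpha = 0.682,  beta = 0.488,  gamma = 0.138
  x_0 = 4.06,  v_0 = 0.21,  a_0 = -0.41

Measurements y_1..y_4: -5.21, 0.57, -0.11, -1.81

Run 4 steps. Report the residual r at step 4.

step 1: x_pred=4.0727  r=-9.2827  x^+=-2.2581  v^+=-4.9023  a^+=-3.1900
step 2: x_pred=-8.4342  r=9.0042  x^+=-2.2934  v^+=-3.3875  a^+=-0.4934
step 3: x_pred=-5.7727  r=5.6627  x^+=-1.9107  v^+=-0.9826  a^+=1.2025
step 4: x_pred=-2.2999  r=0.4899  x^+=-1.9658  v^+=0.4208  a^+=1.3492

resid = 0.4899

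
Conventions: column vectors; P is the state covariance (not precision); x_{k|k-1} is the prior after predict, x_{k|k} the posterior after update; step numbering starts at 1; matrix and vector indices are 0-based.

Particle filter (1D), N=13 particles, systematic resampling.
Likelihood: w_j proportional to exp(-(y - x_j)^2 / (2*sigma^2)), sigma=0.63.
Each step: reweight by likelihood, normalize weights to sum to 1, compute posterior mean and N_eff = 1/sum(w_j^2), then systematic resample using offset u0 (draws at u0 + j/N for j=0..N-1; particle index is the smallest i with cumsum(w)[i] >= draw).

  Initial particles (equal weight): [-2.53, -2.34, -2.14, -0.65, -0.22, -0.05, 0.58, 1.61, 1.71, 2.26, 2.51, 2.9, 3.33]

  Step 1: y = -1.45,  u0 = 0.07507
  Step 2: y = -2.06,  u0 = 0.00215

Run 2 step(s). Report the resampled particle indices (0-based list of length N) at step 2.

resampled_idx = [0, 0, 1, 2, 2, 3, 4, 4, 5, 5, 6, 7, 7]

step 1: w=[0.1255, 0.2011, 0.2995, 0.2436, 0.0811, 0.0462, 0.0030, 0.0000, 0.0000, 0.0000, 0.0000, 0.0000, 0.0000]  mean=-1.6057  Neff=4.6745  idx=[0, 1, 1, 1, 2, 2, 2, 2, 3, 3, 3, 4, 6]
step 2: w=[0.0983, 0.1176, 0.1176, 0.1176, 0.1288, 0.1288, 0.1288, 0.1288, 0.0106, 0.0106, 0.0106, 0.0018, 0.0000]  mean=-2.1979  Neff=8.4849  idx=[0, 0, 1, 2, 2, 3, 4, 4, 5, 5, 6, 7, 7]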